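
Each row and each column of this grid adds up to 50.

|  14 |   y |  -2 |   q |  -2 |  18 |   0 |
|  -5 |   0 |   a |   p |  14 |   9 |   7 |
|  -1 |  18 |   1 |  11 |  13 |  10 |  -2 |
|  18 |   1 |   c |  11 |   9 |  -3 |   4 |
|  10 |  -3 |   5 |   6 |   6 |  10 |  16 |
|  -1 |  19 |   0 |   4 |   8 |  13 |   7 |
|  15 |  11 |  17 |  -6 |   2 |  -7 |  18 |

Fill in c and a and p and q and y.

c = 10, a = 19, p = 6, q = 18, y = 4

The known cells in column 2 total 46, leaving 50 − 46 = 4 for the blank.
The known cells in row 1 total 32, leaving 50 − 32 = 18 for the blank.
The known cells in row 4 total 40, leaving 50 − 40 = 10 for the blank.
The known cells in column 3 total 31, leaving 50 − 31 = 19 for the blank.
The known cells in row 2 total 44, leaving 50 − 44 = 6 for the blank.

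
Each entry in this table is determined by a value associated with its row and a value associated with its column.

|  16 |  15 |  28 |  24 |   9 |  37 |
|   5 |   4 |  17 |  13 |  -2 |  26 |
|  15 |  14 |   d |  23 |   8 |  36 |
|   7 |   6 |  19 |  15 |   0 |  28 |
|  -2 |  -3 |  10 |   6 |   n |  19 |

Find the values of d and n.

d = 27, n = -9

The difference between any two rows is the same in every column — this is an addition table with the headers hidden.
Row 3 minus row 1 is 15 − 16 = -1, so its entry in column 3 is 28 + (-1) = 27.
Row 5 minus row 1 is -2 − 16 = -18, so its entry in column 5 is 9 + (-18) = -9.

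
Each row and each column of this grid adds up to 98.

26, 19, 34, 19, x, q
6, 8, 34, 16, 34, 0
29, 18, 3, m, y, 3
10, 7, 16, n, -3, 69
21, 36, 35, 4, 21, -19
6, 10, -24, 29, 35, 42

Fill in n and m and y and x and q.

Row 4: 10 + 7 + 16 − 3 + 69 = 99, so its missing entry is 98 − 99 = -1.
Column 4: 19 + 16 − 1 + 4 + 29 = 67, so its missing entry is 98 − 67 = 31.
Row 3: 29 + 18 + 3 + 31 + 3 = 84, so its missing entry is 98 − 84 = 14.
Column 5: 34 + 14 − 3 + 21 + 35 = 101, so its missing entry is 98 − 101 = -3.
Row 1: 26 + 19 + 34 + 19 − 3 = 95, so its missing entry is 98 − 95 = 3.

n = -1, m = 31, y = 14, x = -3, q = 3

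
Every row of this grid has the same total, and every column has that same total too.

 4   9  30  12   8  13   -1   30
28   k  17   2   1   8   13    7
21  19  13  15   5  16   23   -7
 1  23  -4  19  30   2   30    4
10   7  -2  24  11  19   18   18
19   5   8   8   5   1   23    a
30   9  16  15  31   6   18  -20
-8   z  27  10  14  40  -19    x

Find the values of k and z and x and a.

k = 29, z = 4, x = 37, a = 36

Rows 1 and 3 both sum to 105, so that's the common total.
Row 2 has 28 + 17 + 2 + 1 + 8 + 13 + 7 = 76; the blank must be 105 − 76 = 29.
Column 2 has 9 + 29 + 19 + 23 + 7 + 5 + 9 = 101; the blank must be 105 − 101 = 4.
Row 8 has -8 + 4 + 27 + 10 + 14 + 40 − 19 = 68; the blank must be 105 − 68 = 37.
Row 6 has 19 + 5 + 8 + 8 + 5 + 1 + 23 = 69; the blank must be 105 − 69 = 36.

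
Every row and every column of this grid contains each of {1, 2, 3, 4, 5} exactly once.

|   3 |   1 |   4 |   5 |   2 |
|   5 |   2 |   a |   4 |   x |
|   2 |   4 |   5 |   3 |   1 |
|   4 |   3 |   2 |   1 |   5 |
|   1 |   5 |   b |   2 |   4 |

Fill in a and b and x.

At (row 5, col 3): row 5 already has {1, 2, 4, 5}, so the value is 3.
For row 2, column 3: column 3 already has {2, 3, 4, 5}; that leaves 1.
For row 2, column 5: row 2 already has {1, 2, 4, 5}; that leaves 3.

a = 1, b = 3, x = 3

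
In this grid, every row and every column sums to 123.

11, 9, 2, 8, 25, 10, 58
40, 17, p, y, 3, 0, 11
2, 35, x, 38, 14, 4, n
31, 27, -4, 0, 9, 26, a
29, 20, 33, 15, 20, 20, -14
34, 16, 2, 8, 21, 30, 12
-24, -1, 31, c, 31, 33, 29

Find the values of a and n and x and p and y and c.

The known cells in row 4 total 89, leaving 123 − 89 = 34 for the blank.
The known cells in column 7 total 130, leaving 123 − 130 = -7 for the blank.
The known cells in row 3 total 86, leaving 123 − 86 = 37 for the blank.
The known cells in column 3 total 101, leaving 123 − 101 = 22 for the blank.
The known cells in row 7 total 99, leaving 123 − 99 = 24 for the blank.
The known cells in row 2 total 93, leaving 123 − 93 = 30 for the blank.

a = 34, n = -7, x = 37, p = 22, y = 30, c = 24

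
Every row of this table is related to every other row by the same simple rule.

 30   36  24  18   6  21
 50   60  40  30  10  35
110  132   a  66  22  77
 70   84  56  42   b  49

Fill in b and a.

Each row is a constant multiple of every other row — this is a multiplication table with the headers hidden.
Row 4 is 84/36 = 7/3 times row 1, so its entry in column 5 is 6 × 7/3 = 14.
Row 3 is 132/36 = 11/3 times row 1, so its entry in column 3 is 24 × 11/3 = 88.

b = 14, a = 88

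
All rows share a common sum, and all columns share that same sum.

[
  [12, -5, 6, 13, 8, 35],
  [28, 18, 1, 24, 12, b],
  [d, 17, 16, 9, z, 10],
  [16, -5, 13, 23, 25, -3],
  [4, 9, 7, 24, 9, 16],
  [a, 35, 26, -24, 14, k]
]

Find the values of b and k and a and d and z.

Rows 1 and 4 both sum to 69, so that's the common total.
The known cells in column 5 total 68, leaving 69 − 68 = 1 for the blank.
The known cells in row 2 total 83, leaving 69 − 83 = -14 for the blank.
The known cells in column 6 total 44, leaving 69 − 44 = 25 for the blank.
The known cells in row 3 total 53, leaving 69 − 53 = 16 for the blank.
The known cells in row 6 total 76, leaving 69 − 76 = -7 for the blank.

b = -14, k = 25, a = -7, d = 16, z = 1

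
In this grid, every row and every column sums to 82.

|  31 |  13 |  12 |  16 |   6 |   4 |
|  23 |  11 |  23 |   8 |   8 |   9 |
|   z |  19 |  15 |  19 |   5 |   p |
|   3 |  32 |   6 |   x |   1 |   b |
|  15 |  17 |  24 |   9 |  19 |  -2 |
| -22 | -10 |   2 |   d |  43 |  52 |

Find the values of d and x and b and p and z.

Column 1: 31 + 23 + 3 + 15 − 22 = 50, so its missing entry is 82 − 50 = 32.
Row 6: -22 − 10 + 2 + 43 + 52 = 65, so its missing entry is 82 − 65 = 17.
Column 4: 16 + 8 + 19 + 9 + 17 = 69, so its missing entry is 82 − 69 = 13.
Row 3: 32 + 19 + 15 + 19 + 5 = 90, so its missing entry is 82 − 90 = -8.
Row 4: 3 + 32 + 6 + 13 + 1 = 55, so its missing entry is 82 − 55 = 27.

d = 17, x = 13, b = 27, p = -8, z = 32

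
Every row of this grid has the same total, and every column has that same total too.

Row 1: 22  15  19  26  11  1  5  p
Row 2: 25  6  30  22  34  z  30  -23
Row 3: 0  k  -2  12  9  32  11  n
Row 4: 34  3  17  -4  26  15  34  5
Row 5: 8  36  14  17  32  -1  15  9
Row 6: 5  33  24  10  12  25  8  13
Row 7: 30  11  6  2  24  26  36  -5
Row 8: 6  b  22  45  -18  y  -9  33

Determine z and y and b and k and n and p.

z = 6, y = 26, b = 25, k = 1, n = 67, p = 31

Rows 4 and 5 both sum to 130, so that's the common total.
Row 1: 22 + 15 + 19 + 26 + 11 + 1 + 5 = 99, so its missing entry is 130 − 99 = 31.
Column 8: 31 − 23 + 5 + 9 + 13 − 5 + 33 = 63, so its missing entry is 130 − 63 = 67.
Row 3: 0 − 2 + 12 + 9 + 32 + 11 + 67 = 129, so its missing entry is 130 − 129 = 1.
Column 2: 15 + 6 + 1 + 3 + 36 + 33 + 11 = 105, so its missing entry is 130 − 105 = 25.
Row 2: 25 + 6 + 30 + 22 + 34 + 30 − 23 = 124, so its missing entry is 130 − 124 = 6.
Row 8: 6 + 25 + 22 + 45 − 18 − 9 + 33 = 104, so its missing entry is 130 − 104 = 26.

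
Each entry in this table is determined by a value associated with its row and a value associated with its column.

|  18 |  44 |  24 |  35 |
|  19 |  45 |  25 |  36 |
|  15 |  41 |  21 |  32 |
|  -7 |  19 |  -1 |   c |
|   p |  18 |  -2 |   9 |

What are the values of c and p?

c = 10, p = -8

The difference between any two rows is the same in every column — this is an addition table with the headers hidden.
Row 4 minus row 1 is -1 − 24 = -25, so its entry in column 4 is 35 + (-25) = 10.
Row 5 minus row 1 is -2 − 24 = -26, so its entry in column 1 is 18 + (-26) = -8.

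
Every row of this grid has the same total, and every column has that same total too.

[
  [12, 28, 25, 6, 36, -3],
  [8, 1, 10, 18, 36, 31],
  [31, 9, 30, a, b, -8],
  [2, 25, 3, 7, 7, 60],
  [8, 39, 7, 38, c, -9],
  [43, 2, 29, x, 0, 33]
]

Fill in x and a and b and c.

x = -3, a = 38, b = 4, c = 21

Rows 1 and 2 both sum to 104, so that's the common total.
Row 6: 43 + 2 + 29 + 0 + 33 = 107, so its missing entry is 104 − 107 = -3.
Column 4: 6 + 18 + 7 + 38 − 3 = 66, so its missing entry is 104 − 66 = 38.
Row 3: 31 + 9 + 30 + 38 − 8 = 100, so its missing entry is 104 − 100 = 4.
Row 5: 8 + 39 + 7 + 38 − 9 = 83, so its missing entry is 104 − 83 = 21.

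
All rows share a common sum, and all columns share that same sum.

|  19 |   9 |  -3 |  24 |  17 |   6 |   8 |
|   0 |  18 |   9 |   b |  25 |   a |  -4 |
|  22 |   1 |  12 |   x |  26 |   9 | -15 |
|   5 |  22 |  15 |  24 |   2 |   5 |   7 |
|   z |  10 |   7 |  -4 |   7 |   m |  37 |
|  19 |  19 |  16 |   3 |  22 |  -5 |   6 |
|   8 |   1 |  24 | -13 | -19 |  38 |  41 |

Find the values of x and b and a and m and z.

Rows 1 and 4 both sum to 80, so that's the common total.
Column 1 has 19 + 0 + 22 + 5 + 19 + 8 = 73; the blank must be 80 − 73 = 7.
Row 3 has 22 + 1 + 12 + 26 + 9 − 15 = 55; the blank must be 80 − 55 = 25.
Row 5 has 7 + 10 + 7 − 4 + 7 + 37 = 64; the blank must be 80 − 64 = 16.
Column 6 has 6 + 9 + 5 + 16 − 5 + 38 = 69; the blank must be 80 − 69 = 11.
Row 2 has 0 + 18 + 9 + 25 + 11 − 4 = 59; the blank must be 80 − 59 = 21.

x = 25, b = 21, a = 11, m = 16, z = 7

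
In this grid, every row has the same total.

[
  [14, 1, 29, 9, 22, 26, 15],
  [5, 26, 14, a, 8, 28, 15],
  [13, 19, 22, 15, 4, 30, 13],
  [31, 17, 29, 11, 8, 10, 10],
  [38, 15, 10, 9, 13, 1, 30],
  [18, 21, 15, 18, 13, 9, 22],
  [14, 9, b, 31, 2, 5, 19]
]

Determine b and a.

b = 36, a = 20

The complete rows each total 116.
Row 7 is missing 116 − 80 = 36 (since 14 + 9 + 31 + 2 + 5 + 19 = 80).
Row 2 is missing 116 − 96 = 20 (since 5 + 26 + 14 + 8 + 28 + 15 = 96).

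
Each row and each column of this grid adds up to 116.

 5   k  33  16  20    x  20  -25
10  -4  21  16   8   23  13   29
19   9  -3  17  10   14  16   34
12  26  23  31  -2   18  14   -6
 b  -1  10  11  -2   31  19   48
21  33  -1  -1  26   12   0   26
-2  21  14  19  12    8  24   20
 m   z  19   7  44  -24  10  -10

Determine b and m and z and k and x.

The known cells in row 5 total 116, leaving 116 − 116 = 0 for the blank.
The known cells in column 1 total 65, leaving 116 − 65 = 51 for the blank.
The known cells in row 8 total 97, leaving 116 − 97 = 19 for the blank.
The known cells in column 2 total 103, leaving 116 − 103 = 13 for the blank.
The known cells in row 1 total 82, leaving 116 − 82 = 34 for the blank.

b = 0, m = 51, z = 19, k = 13, x = 34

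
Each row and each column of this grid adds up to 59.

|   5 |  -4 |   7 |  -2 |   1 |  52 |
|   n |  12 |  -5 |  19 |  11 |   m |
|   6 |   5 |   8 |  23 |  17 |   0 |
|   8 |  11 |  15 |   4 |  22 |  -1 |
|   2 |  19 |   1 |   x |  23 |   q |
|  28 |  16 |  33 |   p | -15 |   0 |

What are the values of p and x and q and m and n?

The known cells in column 1 total 49, leaving 59 − 49 = 10 for the blank.
The known cells in row 2 total 47, leaving 59 − 47 = 12 for the blank.
The known cells in column 6 total 63, leaving 59 − 63 = -4 for the blank.
The known cells in row 5 total 41, leaving 59 − 41 = 18 for the blank.
The known cells in row 6 total 62, leaving 59 − 62 = -3 for the blank.

p = -3, x = 18, q = -4, m = 12, n = 10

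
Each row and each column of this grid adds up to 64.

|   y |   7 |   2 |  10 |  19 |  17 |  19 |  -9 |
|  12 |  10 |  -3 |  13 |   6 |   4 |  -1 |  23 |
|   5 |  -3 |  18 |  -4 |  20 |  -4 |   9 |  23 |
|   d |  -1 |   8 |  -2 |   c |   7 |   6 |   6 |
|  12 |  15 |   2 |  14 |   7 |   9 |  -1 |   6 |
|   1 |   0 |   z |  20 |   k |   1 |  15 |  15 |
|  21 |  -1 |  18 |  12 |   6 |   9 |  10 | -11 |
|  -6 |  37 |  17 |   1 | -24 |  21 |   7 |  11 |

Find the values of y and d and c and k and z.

y = -1, d = 20, c = 20, k = 10, z = 2

The known cells in row 1 total 65, leaving 64 − 65 = -1 for the blank.
The known cells in column 1 total 44, leaving 64 − 44 = 20 for the blank.
The known cells in row 4 total 44, leaving 64 − 44 = 20 for the blank.
The known cells in column 5 total 54, leaving 64 − 54 = 10 for the blank.
The known cells in row 6 total 62, leaving 64 − 62 = 2 for the blank.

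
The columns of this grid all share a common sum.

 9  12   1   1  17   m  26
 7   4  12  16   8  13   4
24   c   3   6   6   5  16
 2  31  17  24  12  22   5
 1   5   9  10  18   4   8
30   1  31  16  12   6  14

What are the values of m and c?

Column 4 sums to 73 and so does column 7; that's the common total.
In column 6 the known cells total 50, leaving 73 − 50 = 23.
In column 2 the known cells total 53, leaving 73 − 53 = 20.

m = 23, c = 20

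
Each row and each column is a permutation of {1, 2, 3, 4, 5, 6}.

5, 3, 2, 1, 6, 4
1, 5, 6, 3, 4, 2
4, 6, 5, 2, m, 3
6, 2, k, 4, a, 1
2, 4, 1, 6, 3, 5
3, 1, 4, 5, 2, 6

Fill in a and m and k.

a = 5, m = 1, k = 3

Cell (4,3): column 3 already has {1, 2, 4, 5, 6} → 3.
For row 3, column 5: row 3 already has {2, 3, 4, 5, 6}; that leaves 1.
At (row 4, col 5): row 4 already has {1, 2, 3, 4, 6}, so the value is 5.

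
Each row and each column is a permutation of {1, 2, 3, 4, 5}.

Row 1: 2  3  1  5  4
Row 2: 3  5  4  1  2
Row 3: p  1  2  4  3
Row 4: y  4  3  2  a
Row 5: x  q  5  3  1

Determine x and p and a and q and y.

x = 4, p = 5, a = 5, q = 2, y = 1

At (row 4, col 5): column 5 already has {1, 2, 3, 4}, so the value is 5.
Cell (3,1): row 3 already has {1, 2, 3, 4} → 5.
Cell (4,1): row 4 already has {2, 3, 4, 5} → 1.
Cell (5,1): column 1 already has {1, 2, 3, 5} → 4.
For row 5, column 2: row 5 already has {1, 3, 4, 5}; that leaves 2.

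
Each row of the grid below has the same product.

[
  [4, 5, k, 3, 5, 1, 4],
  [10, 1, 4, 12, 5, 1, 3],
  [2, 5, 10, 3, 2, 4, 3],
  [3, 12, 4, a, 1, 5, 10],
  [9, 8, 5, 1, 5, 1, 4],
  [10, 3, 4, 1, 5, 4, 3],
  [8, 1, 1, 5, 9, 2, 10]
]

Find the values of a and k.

Rows 5 and 7 each multiply to 7200, so every row has product 7200.
Row 4: 3×12×4×1×5×10 = 7200, so the missing entry is 7200 ÷ 7200 = 1.
Row 1: 4×5×3×5×1×4 = 1200, so the missing entry is 7200 ÷ 1200 = 6.

a = 1, k = 6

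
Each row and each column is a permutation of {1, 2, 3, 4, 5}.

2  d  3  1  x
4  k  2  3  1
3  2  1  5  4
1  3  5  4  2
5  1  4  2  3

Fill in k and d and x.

For row 2, column 2: row 2 already has {1, 2, 3, 4}; that leaves 5.
At (row 1, col 2): column 2 already has {1, 2, 3, 5}, so the value is 4.
For row 1, column 5: row 1 already has {1, 2, 3, 4}; that leaves 5.

k = 5, d = 4, x = 5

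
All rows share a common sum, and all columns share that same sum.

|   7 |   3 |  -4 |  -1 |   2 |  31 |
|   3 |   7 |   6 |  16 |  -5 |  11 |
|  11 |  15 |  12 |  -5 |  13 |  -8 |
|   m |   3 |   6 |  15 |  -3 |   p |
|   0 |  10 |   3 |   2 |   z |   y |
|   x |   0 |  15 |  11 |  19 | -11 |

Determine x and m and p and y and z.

x = 4, m = 13, p = 4, y = 11, z = 12

Rows 1 and 2 both sum to 38, so that's the common total.
Column 5: 2 − 5 + 13 − 3 + 19 = 26, so its missing entry is 38 − 26 = 12.
Row 5: 0 + 10 + 3 + 2 + 12 = 27, so its missing entry is 38 − 27 = 11.
Row 6: 0 + 15 + 11 + 19 − 11 = 34, so its missing entry is 38 − 34 = 4.
Column 1: 7 + 3 + 11 + 0 + 4 = 25, so its missing entry is 38 − 25 = 13.
Row 4: 13 + 3 + 6 + 15 − 3 = 34, so its missing entry is 38 − 34 = 4.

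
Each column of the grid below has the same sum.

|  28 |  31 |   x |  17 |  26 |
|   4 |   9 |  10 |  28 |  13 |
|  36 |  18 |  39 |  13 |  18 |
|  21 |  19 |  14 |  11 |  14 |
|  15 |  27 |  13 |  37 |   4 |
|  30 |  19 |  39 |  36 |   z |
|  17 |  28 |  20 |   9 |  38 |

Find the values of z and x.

z = 38, x = 16

The complete columns each total 151.
Column 5 is missing 151 − 113 = 38 (since 26 + 13 + 18 + 14 + 4 + 38 = 113).
Column 3 is missing 151 − 135 = 16 (since 10 + 39 + 14 + 13 + 39 + 20 = 135).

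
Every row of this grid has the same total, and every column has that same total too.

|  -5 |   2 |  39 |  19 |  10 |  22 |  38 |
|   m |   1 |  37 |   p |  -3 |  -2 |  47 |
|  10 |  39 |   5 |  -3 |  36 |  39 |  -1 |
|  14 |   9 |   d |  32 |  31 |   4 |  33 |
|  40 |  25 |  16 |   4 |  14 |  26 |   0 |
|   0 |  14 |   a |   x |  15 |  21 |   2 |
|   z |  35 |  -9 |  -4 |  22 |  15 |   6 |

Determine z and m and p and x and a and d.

Rows 1 and 3 both sum to 125, so that's the common total.
The known cells in row 7 total 65, leaving 125 − 65 = 60 for the blank.
The known cells in column 1 total 119, leaving 125 − 119 = 6 for the blank.
The known cells in row 4 total 123, leaving 125 − 123 = 2 for the blank.
The known cells in row 2 total 86, leaving 125 − 86 = 39 for the blank.
The known cells in column 4 total 87, leaving 125 − 87 = 38 for the blank.
The known cells in row 6 total 90, leaving 125 − 90 = 35 for the blank.

z = 60, m = 6, p = 39, x = 38, a = 35, d = 2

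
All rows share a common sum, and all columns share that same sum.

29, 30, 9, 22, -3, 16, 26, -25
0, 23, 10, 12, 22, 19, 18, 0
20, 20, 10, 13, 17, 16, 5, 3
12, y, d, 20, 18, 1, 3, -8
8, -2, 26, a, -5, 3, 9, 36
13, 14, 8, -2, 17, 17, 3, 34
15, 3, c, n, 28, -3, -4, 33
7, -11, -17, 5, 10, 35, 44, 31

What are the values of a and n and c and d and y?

Rows 1 and 2 both sum to 104, so that's the common total.
Row 5: 8 − 2 + 26 − 5 + 3 + 9 + 36 = 75, so its missing entry is 104 − 75 = 29.
Column 2: 30 + 23 + 20 − 2 + 14 + 3 − 11 = 77, so its missing entry is 104 − 77 = 27.
Row 4: 12 + 27 + 20 + 18 + 1 + 3 − 8 = 73, so its missing entry is 104 − 73 = 31.
Column 3: 9 + 10 + 10 + 31 + 26 + 8 − 17 = 77, so its missing entry is 104 − 77 = 27.
Row 7: 15 + 3 + 27 + 28 − 3 − 4 + 33 = 99, so its missing entry is 104 − 99 = 5.

a = 29, n = 5, c = 27, d = 31, y = 27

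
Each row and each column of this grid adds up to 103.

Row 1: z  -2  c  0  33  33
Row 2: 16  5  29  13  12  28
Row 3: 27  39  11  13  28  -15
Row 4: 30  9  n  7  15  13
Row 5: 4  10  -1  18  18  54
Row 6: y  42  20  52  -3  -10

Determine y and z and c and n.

y = 2, z = 24, c = 15, n = 29

The known cells in row 6 total 101, leaving 103 − 101 = 2 for the blank.
The known cells in row 4 total 74, leaving 103 − 74 = 29 for the blank.
The known cells in column 3 total 88, leaving 103 − 88 = 15 for the blank.
The known cells in row 1 total 79, leaving 103 − 79 = 24 for the blank.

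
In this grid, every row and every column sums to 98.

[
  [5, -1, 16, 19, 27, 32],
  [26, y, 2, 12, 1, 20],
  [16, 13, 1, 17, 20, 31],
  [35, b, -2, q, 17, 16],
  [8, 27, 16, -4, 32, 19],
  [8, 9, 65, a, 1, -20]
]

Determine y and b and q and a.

Row 6 has 8 + 9 + 65 + 1 − 20 = 63; the blank must be 98 − 63 = 35.
Row 2 has 26 + 2 + 12 + 1 + 20 = 61; the blank must be 98 − 61 = 37.
Column 2 has -1 + 37 + 13 + 27 + 9 = 85; the blank must be 98 − 85 = 13.
Row 4 has 35 + 13 − 2 + 17 + 16 = 79; the blank must be 98 − 79 = 19.

y = 37, b = 13, q = 19, a = 35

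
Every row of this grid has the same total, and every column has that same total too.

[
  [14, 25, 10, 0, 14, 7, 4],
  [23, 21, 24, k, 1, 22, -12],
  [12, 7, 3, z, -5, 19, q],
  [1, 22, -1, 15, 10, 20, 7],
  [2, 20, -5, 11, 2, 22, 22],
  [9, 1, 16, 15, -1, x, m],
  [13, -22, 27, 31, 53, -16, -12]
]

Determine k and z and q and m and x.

k = -5, z = 7, q = 31, m = 34, x = 0

Rows 1 and 4 both sum to 74, so that's the common total.
The known cells in column 6 total 74, leaving 74 − 74 = 0 for the blank.
The known cells in row 6 total 40, leaving 74 − 40 = 34 for the blank.
The known cells in column 7 total 43, leaving 74 − 43 = 31 for the blank.
The known cells in row 3 total 67, leaving 74 − 67 = 7 for the blank.
The known cells in row 2 total 79, leaving 74 − 79 = -5 for the blank.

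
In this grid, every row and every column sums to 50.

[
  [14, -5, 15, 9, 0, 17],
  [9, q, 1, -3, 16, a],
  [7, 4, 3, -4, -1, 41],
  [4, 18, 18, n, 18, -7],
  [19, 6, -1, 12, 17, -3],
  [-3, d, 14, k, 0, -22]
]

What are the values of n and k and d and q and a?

Column 6: 17 + 41 − 7 − 3 − 22 = 26, so its missing entry is 50 − 26 = 24.
Row 2: 9 + 1 − 3 + 16 + 24 = 47, so its missing entry is 50 − 47 = 3.
Column 2: -5 + 3 + 4 + 18 + 6 = 26, so its missing entry is 50 − 26 = 24.
Row 4: 4 + 18 + 18 + 18 − 7 = 51, so its missing entry is 50 − 51 = -1.
Row 6: -3 + 24 + 14 + 0 − 22 = 13, so its missing entry is 50 − 13 = 37.

n = -1, k = 37, d = 24, q = 3, a = 24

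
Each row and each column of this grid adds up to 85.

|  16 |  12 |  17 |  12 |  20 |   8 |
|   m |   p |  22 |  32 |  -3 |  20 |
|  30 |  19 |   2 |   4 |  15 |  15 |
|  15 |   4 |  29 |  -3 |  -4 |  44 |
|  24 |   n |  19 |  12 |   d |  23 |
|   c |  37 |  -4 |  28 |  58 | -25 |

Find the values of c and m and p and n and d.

Column 5: 20 − 3 + 15 − 4 + 58 = 86, so its missing entry is 85 − 86 = -1.
Row 6: 37 − 4 + 28 + 58 − 25 = 94, so its missing entry is 85 − 94 = -9.
Column 1: 16 + 30 + 15 + 24 − 9 = 76, so its missing entry is 85 − 76 = 9.
Row 2: 9 + 22 + 32 − 3 + 20 = 80, so its missing entry is 85 − 80 = 5.
Row 5: 24 + 19 + 12 − 1 + 23 = 77, so its missing entry is 85 − 77 = 8.

c = -9, m = 9, p = 5, n = 8, d = -1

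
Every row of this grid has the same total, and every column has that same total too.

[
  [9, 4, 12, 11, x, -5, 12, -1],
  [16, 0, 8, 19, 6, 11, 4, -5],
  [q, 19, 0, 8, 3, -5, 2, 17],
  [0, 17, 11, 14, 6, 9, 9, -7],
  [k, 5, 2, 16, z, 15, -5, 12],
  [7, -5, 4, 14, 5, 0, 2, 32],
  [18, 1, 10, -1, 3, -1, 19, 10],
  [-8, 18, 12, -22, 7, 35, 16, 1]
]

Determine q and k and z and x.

Rows 2 and 4 both sum to 59, so that's the common total.
Row 3 has 19 + 0 + 8 + 3 − 5 + 2 + 17 = 44; the blank must be 59 − 44 = 15.
Column 1 has 9 + 16 + 15 + 0 + 7 + 18 − 8 = 57; the blank must be 59 − 57 = 2.
Row 5 has 2 + 5 + 2 + 16 + 15 − 5 + 12 = 47; the blank must be 59 − 47 = 12.
Row 1 has 9 + 4 + 12 + 11 − 5 + 12 − 1 = 42; the blank must be 59 − 42 = 17.

q = 15, k = 2, z = 12, x = 17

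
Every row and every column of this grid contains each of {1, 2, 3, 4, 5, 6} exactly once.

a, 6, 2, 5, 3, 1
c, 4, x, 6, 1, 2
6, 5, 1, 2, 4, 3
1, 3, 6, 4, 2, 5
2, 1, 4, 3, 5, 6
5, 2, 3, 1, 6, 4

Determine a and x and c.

For row 2, column 3: column 3 already has {1, 2, 3, 4, 6}; that leaves 5.
For row 2, column 1: row 2 already has {1, 2, 4, 5, 6}; that leaves 3.
At (row 1, col 1): row 1 already has {1, 2, 3, 5, 6}, so the value is 4.

a = 4, x = 5, c = 3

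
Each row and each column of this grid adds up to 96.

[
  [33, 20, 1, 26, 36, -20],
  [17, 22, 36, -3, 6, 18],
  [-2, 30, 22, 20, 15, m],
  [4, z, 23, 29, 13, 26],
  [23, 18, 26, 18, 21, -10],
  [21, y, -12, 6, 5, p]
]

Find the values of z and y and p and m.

z = 1, y = 5, p = 71, m = 11

Row 4: 4 + 23 + 29 + 13 + 26 = 95, so its missing entry is 96 − 95 = 1.
Row 3: -2 + 30 + 22 + 20 + 15 = 85, so its missing entry is 96 − 85 = 11.
Column 6: -20 + 18 + 11 + 26 − 10 = 25, so its missing entry is 96 − 25 = 71.
Row 6: 21 − 12 + 6 + 5 + 71 = 91, so its missing entry is 96 − 91 = 5.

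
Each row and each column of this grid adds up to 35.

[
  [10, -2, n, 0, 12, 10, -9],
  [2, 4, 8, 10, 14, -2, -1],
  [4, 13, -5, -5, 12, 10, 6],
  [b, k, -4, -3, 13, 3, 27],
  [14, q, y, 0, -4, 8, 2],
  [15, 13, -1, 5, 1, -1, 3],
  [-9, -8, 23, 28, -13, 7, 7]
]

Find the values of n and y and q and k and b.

n = 14, y = 0, q = 15, k = 0, b = -1

Column 1: 10 + 2 + 4 + 14 + 15 − 9 = 36, so its missing entry is 35 − 36 = -1.
Row 4: -1 − 4 − 3 + 13 + 3 + 27 = 35, so its missing entry is 35 − 35 = 0.
Row 1: 10 − 2 + 0 + 12 + 10 − 9 = 21, so its missing entry is 35 − 21 = 14.
Column 3: 14 + 8 − 5 − 4 − 1 + 23 = 35, so its missing entry is 35 − 35 = 0.
Row 5: 14 + 0 + 0 − 4 + 8 + 2 = 20, so its missing entry is 35 − 20 = 15.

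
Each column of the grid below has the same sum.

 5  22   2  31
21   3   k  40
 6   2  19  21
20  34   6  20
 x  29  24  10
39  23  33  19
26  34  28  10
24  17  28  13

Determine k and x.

k = 24, x = 23

The complete columns each total 164.
Column 3 is missing 164 − 140 = 24 (since 2 + 19 + 6 + 24 + 33 + 28 + 28 = 140).
Column 1 is missing 164 − 141 = 23 (since 5 + 21 + 6 + 20 + 39 + 26 + 24 = 141).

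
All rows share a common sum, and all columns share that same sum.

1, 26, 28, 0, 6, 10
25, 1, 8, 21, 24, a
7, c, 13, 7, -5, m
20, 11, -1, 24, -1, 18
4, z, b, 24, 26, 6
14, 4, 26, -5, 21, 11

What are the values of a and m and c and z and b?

Rows 1 and 4 both sum to 71, so that's the common total.
The known cells in row 2 total 79, leaving 71 − 79 = -8 for the blank.
The known cells in column 3 total 74, leaving 71 − 74 = -3 for the blank.
The known cells in column 6 total 37, leaving 71 − 37 = 34 for the blank.
The known cells in row 3 total 56, leaving 71 − 56 = 15 for the blank.
The known cells in row 5 total 57, leaving 71 − 57 = 14 for the blank.

a = -8, m = 34, c = 15, z = 14, b = -3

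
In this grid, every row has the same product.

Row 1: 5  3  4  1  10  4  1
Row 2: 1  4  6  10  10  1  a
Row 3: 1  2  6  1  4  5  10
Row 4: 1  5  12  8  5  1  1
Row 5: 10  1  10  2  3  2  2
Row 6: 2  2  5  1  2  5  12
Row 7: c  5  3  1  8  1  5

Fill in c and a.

c = 4, a = 1

Rows 1 and 4 each multiply to 2400, so every row has product 2400.
Row 7: 5×3×1×8×1×5 = 600, so the missing entry is 2400 ÷ 600 = 4.
Row 2: 1×4×6×10×10×1 = 2400, so the missing entry is 2400 ÷ 2400 = 1.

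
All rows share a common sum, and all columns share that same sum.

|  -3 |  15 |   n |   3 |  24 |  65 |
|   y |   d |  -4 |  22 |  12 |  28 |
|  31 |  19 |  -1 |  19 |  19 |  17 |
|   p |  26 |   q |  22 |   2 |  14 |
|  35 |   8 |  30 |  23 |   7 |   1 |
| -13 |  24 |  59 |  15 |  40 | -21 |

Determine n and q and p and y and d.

n = 0, q = 20, p = 20, y = 34, d = 12

Rows 3 and 5 both sum to 104, so that's the common total.
Column 2 has 15 + 19 + 26 + 8 + 24 = 92; the blank must be 104 − 92 = 12.
Row 1 has -3 + 15 + 3 + 24 + 65 = 104; the blank must be 104 − 104 = 0.
Row 2 has 12 − 4 + 22 + 12 + 28 = 70; the blank must be 104 − 70 = 34.
Column 1 has -3 + 34 + 31 + 35 − 13 = 84; the blank must be 104 − 84 = 20.
Row 4 has 20 + 26 + 22 + 2 + 14 = 84; the blank must be 104 − 84 = 20.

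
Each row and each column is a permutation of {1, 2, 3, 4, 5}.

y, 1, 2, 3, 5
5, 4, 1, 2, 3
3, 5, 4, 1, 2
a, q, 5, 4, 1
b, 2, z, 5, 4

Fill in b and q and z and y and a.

Cell (1,1): row 1 already has {1, 2, 3, 5} → 4.
At (row 4, col 2): column 2 already has {1, 2, 4, 5}, so the value is 3.
For row 5, column 3: column 3 already has {1, 2, 4, 5}; that leaves 3.
Cell (5,1): row 5 already has {2, 3, 4, 5} → 1.
Cell (4,1): row 4 already has {1, 3, 4, 5} → 2.

b = 1, q = 3, z = 3, y = 4, a = 2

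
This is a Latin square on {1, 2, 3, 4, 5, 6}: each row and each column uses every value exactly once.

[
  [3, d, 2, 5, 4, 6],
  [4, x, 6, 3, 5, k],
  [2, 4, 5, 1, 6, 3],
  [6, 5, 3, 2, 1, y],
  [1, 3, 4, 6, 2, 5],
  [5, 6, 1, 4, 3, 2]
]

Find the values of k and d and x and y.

For row 1, column 2: row 1 already has {2, 3, 4, 5, 6}; that leaves 1.
For row 2, column 2: column 2 already has {1, 3, 4, 5, 6}; that leaves 2.
Cell (4,6): row 4 already has {1, 2, 3, 5, 6} → 4.
Cell (2,6): row 2 already has {2, 3, 4, 5, 6} → 1.

k = 1, d = 1, x = 2, y = 4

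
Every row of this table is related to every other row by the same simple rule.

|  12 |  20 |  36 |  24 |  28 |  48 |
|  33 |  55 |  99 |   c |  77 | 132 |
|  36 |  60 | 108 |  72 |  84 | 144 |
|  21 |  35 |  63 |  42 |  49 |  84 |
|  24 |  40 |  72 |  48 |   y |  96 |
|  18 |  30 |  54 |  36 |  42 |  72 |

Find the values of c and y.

Each row is a constant multiple of every other row — this is a multiplication table with the headers hidden.
Row 2 is 132/48 = 11/4 times row 1, so its entry in column 4 is 24 × 11/4 = 66.
Row 5 is 96/48 = 2/1 times row 1, so its entry in column 5 is 28 × 2/1 = 56.

c = 66, y = 56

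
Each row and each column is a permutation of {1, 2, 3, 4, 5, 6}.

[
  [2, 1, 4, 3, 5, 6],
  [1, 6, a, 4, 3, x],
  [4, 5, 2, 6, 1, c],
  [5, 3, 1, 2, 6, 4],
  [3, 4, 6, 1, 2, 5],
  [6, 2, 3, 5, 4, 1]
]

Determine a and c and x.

a = 5, c = 3, x = 2

At (row 2, col 3): column 3 already has {1, 2, 3, 4, 6}, so the value is 5.
At (row 3, col 6): row 3 already has {1, 2, 4, 5, 6}, so the value is 3.
For row 2, column 6: row 2 already has {1, 3, 4, 5, 6}; that leaves 2.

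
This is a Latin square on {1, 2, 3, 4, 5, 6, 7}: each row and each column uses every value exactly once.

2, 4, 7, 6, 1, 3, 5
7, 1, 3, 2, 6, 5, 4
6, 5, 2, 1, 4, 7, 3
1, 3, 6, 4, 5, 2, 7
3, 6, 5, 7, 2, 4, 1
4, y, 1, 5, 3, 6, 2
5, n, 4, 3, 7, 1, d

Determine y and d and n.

y = 7, d = 6, n = 2

At (row 7, col 7): column 7 already has {1, 2, 3, 4, 5, 7}, so the value is 6.
Cell (7,2): row 7 already has {1, 3, 4, 5, 6, 7} → 2.
Cell (6,2): row 6 already has {1, 2, 3, 4, 5, 6} → 7.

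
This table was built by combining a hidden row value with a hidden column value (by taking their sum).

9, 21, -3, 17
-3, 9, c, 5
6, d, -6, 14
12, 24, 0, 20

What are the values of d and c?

The difference between any two rows is the same in every column — this is an addition table with the headers hidden.
Row 3 minus row 1 is 14 − 17 = -3, so its entry in column 2 is 21 + (-3) = 18.
Row 2 minus row 1 is 5 − 17 = -12, so its entry in column 3 is -3 + (-12) = -15.

d = 18, c = -15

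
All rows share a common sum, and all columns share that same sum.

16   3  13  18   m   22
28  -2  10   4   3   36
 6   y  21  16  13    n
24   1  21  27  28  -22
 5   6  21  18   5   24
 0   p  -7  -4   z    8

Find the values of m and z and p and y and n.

Rows 2 and 4 both sum to 79, so that's the common total.
Row 1: 16 + 3 + 13 + 18 + 22 = 72, so its missing entry is 79 − 72 = 7.
Column 5: 7 + 3 + 13 + 28 + 5 = 56, so its missing entry is 79 − 56 = 23.
Row 6: 0 − 7 − 4 + 23 + 8 = 20, so its missing entry is 79 − 20 = 59.
Column 2: 3 − 2 + 1 + 6 + 59 = 67, so its missing entry is 79 − 67 = 12.
Row 3: 6 + 12 + 21 + 16 + 13 = 68, so its missing entry is 79 − 68 = 11.

m = 7, z = 23, p = 59, y = 12, n = 11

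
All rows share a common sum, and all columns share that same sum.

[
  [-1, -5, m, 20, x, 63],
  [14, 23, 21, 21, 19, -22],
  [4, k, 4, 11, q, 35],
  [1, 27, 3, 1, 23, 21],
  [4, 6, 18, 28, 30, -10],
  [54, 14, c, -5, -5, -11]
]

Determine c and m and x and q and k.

Rows 2 and 4 both sum to 76, so that's the common total.
The known cells in column 2 total 65, leaving 76 − 65 = 11 for the blank.
The known cells in row 3 total 65, leaving 76 − 65 = 11 for the blank.
The known cells in column 5 total 78, leaving 76 − 78 = -2 for the blank.
The known cells in row 1 total 75, leaving 76 − 75 = 1 for the blank.
The known cells in row 6 total 47, leaving 76 − 47 = 29 for the blank.

c = 29, m = 1, x = -2, q = 11, k = 11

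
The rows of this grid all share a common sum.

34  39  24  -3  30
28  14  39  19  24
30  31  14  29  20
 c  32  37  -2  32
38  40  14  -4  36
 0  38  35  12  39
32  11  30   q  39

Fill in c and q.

The complete rows each total 124.
Row 4 is missing 124 − 99 = 25 (since 32 + 37 − 2 + 32 = 99).
Row 7 is missing 124 − 112 = 12 (since 32 + 11 + 30 + 39 = 112).

c = 25, q = 12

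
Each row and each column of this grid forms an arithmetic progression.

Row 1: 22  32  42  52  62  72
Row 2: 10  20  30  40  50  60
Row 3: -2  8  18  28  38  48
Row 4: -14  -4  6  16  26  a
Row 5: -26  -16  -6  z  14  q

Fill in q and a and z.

q = 24, a = 36, z = 4

Along each row the entries change by 10 per step; down each column they change by -12.
Row 5: from -26 at column 1, stepping by 10 to column 6 gives 24.
Row 4: from -14 at column 1, stepping by 10 to column 6 gives 36.
Row 5: from -26 at column 1, stepping by 10 to column 4 gives 4.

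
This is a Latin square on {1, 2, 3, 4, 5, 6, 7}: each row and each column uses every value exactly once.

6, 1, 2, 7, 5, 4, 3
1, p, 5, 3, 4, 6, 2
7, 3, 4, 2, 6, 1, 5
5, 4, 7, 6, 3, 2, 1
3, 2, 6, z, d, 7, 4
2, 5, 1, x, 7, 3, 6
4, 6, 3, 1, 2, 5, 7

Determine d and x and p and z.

d = 1, x = 4, p = 7, z = 5

At (row 6, col 4): row 6 already has {1, 2, 3, 5, 6, 7}, so the value is 4.
Cell (2,2): row 2 already has {1, 2, 3, 4, 5, 6} → 7.
For row 5, column 5: column 5 already has {2, 3, 4, 5, 6, 7}; that leaves 1.
At (row 5, col 4): row 5 already has {1, 2, 3, 4, 6, 7}, so the value is 5.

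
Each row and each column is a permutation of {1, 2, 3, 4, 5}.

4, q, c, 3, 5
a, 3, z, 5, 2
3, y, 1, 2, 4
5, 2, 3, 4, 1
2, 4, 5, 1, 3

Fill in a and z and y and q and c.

For row 3, column 2: row 3 already has {1, 2, 3, 4}; that leaves 5.
For row 1, column 2: column 2 already has {2, 3, 4, 5}; that leaves 1.
Cell (1,3): row 1 already has {1, 3, 4, 5} → 2.
At (row 2, col 3): column 3 already has {1, 2, 3, 5}, so the value is 4.
At (row 2, col 1): row 2 already has {2, 3, 4, 5}, so the value is 1.

a = 1, z = 4, y = 5, q = 1, c = 2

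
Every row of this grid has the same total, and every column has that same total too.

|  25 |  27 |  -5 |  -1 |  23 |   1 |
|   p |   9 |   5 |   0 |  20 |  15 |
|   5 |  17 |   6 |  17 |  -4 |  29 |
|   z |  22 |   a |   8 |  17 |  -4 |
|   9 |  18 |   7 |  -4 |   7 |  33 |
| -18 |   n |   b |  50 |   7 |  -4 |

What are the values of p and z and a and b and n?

Rows 1 and 3 both sum to 70, so that's the common total.
The known cells in column 2 total 93, leaving 70 − 93 = -23 for the blank.
The known cells in row 2 total 49, leaving 70 − 49 = 21 for the blank.
The known cells in column 1 total 42, leaving 70 − 42 = 28 for the blank.
The known cells in row 4 total 71, leaving 70 − 71 = -1 for the blank.
The known cells in row 6 total 12, leaving 70 − 12 = 58 for the blank.

p = 21, z = 28, a = -1, b = 58, n = -23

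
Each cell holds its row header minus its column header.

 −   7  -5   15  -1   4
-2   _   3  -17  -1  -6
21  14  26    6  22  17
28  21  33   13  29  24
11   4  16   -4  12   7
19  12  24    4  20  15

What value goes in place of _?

-9

-2 − 7 = -9.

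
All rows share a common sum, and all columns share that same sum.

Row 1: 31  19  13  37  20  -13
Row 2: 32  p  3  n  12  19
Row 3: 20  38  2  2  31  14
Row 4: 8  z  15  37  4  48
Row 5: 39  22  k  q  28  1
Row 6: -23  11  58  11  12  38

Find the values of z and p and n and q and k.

z = -5, p = 22, n = 19, q = 1, k = 16

Rows 1 and 3 both sum to 107, so that's the common total.
Row 4: 8 + 15 + 37 + 4 + 48 = 112, so its missing entry is 107 − 112 = -5.
Column 2: 19 + 38 − 5 + 22 + 11 = 85, so its missing entry is 107 − 85 = 22.
Column 3: 13 + 3 + 2 + 15 + 58 = 91, so its missing entry is 107 − 91 = 16.
Row 5: 39 + 22 + 16 + 28 + 1 = 106, so its missing entry is 107 − 106 = 1.
Row 2: 32 + 22 + 3 + 12 + 19 = 88, so its missing entry is 107 − 88 = 19.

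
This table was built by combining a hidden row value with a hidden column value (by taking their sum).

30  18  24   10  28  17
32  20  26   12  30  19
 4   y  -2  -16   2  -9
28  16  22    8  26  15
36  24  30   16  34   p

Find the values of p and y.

The difference between any two rows is the same in every column — this is an addition table with the headers hidden.
Row 5 minus row 1 is 34 − 28 = 6, so its entry in column 6 is 17 + 6 = 23.
Row 3 minus row 1 is 2 − 28 = -26, so its entry in column 2 is 18 + (-26) = -8.

p = 23, y = -8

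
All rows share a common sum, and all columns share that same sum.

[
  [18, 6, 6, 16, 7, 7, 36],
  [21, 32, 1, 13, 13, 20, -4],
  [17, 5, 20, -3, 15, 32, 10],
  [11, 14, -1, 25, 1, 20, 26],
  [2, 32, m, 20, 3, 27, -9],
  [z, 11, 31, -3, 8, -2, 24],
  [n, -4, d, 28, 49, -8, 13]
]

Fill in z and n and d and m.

Rows 1 and 2 both sum to 96, so that's the common total.
Row 6: 11 + 31 − 3 + 8 − 2 + 24 = 69, so its missing entry is 96 − 69 = 27.
Row 5: 2 + 32 + 20 + 3 + 27 − 9 = 75, so its missing entry is 96 − 75 = 21.
Column 3: 6 + 1 + 20 − 1 + 21 + 31 = 78, so its missing entry is 96 − 78 = 18.
Row 7: -4 + 18 + 28 + 49 − 8 + 13 = 96, so its missing entry is 96 − 96 = 0.

z = 27, n = 0, d = 18, m = 21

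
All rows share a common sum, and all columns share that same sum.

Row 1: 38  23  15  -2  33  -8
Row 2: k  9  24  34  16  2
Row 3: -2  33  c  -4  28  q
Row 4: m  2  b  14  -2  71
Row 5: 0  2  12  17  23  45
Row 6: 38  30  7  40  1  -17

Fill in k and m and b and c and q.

k = 14, m = 11, b = 3, c = 38, q = 6

Rows 1 and 5 both sum to 99, so that's the common total.
Row 2 has 9 + 24 + 34 + 16 + 2 = 85; the blank must be 99 − 85 = 14.
Column 1 has 38 + 14 − 2 + 0 + 38 = 88; the blank must be 99 − 88 = 11.
Row 4 has 11 + 2 + 14 − 2 + 71 = 96; the blank must be 99 − 96 = 3.
Column 3 has 15 + 24 + 3 + 12 + 7 = 61; the blank must be 99 − 61 = 38.
Row 3 has -2 + 33 + 38 − 4 + 28 = 93; the blank must be 99 − 93 = 6.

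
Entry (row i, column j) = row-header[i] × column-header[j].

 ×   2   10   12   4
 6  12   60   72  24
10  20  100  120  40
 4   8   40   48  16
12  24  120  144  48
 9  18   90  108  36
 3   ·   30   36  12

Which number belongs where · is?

3 × 2 = 6.

6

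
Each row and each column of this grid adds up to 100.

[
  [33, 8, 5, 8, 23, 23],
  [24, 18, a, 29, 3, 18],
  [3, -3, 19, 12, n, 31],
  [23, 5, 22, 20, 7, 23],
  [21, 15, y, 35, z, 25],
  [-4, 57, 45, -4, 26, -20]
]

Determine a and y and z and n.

a = 8, y = 1, z = 3, n = 38

Row 3 has 3 − 3 + 19 + 12 + 31 = 62; the blank must be 100 − 62 = 38.
Column 5 has 23 + 3 + 38 + 7 + 26 = 97; the blank must be 100 − 97 = 3.
Row 2 has 24 + 18 + 29 + 3 + 18 = 92; the blank must be 100 − 92 = 8.
Row 5 has 21 + 15 + 35 + 3 + 25 = 99; the blank must be 100 − 99 = 1.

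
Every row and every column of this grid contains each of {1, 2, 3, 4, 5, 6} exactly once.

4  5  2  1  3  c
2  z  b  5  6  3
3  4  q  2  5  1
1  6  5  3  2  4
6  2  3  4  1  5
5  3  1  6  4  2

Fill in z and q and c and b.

At (row 2, col 2): column 2 already has {2, 3, 4, 5, 6}, so the value is 1.
At (row 2, col 3): row 2 already has {1, 2, 3, 5, 6}, so the value is 4.
Cell (1,6): row 1 already has {1, 2, 3, 4, 5} → 6.
Cell (3,3): row 3 already has {1, 2, 3, 4, 5} → 6.

z = 1, q = 6, c = 6, b = 4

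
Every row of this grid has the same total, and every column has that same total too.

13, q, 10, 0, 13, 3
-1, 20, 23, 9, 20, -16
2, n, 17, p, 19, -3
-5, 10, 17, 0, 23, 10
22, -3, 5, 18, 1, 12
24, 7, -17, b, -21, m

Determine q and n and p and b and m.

Rows 2 and 4 both sum to 55, so that's the common total.
Row 1 has 13 + 10 + 0 + 13 + 3 = 39; the blank must be 55 − 39 = 16.
Column 6 has 3 − 16 − 3 + 10 + 12 = 6; the blank must be 55 − 6 = 49.
Column 2 has 16 + 20 + 10 − 3 + 7 = 50; the blank must be 55 − 50 = 5.
Row 3 has 2 + 5 + 17 + 19 − 3 = 40; the blank must be 55 − 40 = 15.
Row 6 has 24 + 7 − 17 − 21 + 49 = 42; the blank must be 55 − 42 = 13.

q = 16, n = 5, p = 15, b = 13, m = 49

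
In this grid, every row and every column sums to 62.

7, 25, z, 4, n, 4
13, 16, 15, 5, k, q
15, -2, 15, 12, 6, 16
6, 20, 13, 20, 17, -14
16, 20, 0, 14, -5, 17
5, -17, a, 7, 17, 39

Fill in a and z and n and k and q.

The known cells in column 6 total 62, leaving 62 − 62 = 0 for the blank.
The known cells in row 2 total 49, leaving 62 − 49 = 13 for the blank.
The known cells in column 5 total 48, leaving 62 − 48 = 14 for the blank.
The known cells in row 1 total 54, leaving 62 − 54 = 8 for the blank.
The known cells in row 6 total 51, leaving 62 − 51 = 11 for the blank.

a = 11, z = 8, n = 14, k = 13, q = 0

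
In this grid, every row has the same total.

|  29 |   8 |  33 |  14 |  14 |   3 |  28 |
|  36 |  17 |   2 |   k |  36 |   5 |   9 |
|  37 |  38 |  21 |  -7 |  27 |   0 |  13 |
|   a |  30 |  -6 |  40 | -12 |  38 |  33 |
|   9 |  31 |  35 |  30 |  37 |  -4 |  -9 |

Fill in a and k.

a = 6, k = 24

Row 1 sums to 129 and so does row 5; that's the common total.
In row 4 the known cells total 123, leaving 129 − 123 = 6.
In row 2 the known cells total 105, leaving 129 − 105 = 24.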